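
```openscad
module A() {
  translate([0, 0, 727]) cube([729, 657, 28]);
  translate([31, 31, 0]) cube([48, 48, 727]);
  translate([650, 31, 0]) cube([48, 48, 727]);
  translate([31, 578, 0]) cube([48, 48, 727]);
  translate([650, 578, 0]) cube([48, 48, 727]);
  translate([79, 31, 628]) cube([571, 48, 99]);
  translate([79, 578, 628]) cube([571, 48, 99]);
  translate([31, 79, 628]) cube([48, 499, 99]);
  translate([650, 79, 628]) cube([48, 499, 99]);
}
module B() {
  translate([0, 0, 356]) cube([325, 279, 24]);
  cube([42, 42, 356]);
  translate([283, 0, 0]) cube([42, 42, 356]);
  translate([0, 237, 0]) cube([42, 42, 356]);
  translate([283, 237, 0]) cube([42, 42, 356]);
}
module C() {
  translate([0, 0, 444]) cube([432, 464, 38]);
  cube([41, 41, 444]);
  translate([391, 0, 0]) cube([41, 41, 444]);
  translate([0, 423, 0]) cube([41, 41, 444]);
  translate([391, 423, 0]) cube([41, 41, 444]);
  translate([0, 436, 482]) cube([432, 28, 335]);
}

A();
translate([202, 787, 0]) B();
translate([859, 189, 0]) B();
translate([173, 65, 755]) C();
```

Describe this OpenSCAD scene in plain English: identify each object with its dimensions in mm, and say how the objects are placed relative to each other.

A is a table: top 729 mm (x) × 657 mm (y), 28 mm thick, upper face at z = 755 mm, on four 48×48 mm square legs, each inset 31 mm from the nearest pair of top edges, running from z = 0 to the bottom of the top. Four apron rails, 48 mm thick and 99 mm tall, run between adjacent legs with their top edges flush with the underside of the top and their outer faces flush with the legs' outer faces.

B is a four-legged stool. The seat is a 325×279×24 mm slab whose top surface is at z = 380 mm; four square legs, each 42×42 mm in cross-section, run from the floor (z = 0) to the underside of the seat, each flush with a corner of the seat.

C is a chair. The seat is a 432×464×38 mm slab with its top at z = 482 mm, on four 41×41 mm corner legs (flush with the seat edges, standing on z = 0). A flat backrest 28 mm thick, 335 mm tall, spans the full seat width and rises from the seat top along its +y edge, rear face flush with the rear of the seat.

Two stools sit around the table at the +y, +x sides. The chair is on top of the table.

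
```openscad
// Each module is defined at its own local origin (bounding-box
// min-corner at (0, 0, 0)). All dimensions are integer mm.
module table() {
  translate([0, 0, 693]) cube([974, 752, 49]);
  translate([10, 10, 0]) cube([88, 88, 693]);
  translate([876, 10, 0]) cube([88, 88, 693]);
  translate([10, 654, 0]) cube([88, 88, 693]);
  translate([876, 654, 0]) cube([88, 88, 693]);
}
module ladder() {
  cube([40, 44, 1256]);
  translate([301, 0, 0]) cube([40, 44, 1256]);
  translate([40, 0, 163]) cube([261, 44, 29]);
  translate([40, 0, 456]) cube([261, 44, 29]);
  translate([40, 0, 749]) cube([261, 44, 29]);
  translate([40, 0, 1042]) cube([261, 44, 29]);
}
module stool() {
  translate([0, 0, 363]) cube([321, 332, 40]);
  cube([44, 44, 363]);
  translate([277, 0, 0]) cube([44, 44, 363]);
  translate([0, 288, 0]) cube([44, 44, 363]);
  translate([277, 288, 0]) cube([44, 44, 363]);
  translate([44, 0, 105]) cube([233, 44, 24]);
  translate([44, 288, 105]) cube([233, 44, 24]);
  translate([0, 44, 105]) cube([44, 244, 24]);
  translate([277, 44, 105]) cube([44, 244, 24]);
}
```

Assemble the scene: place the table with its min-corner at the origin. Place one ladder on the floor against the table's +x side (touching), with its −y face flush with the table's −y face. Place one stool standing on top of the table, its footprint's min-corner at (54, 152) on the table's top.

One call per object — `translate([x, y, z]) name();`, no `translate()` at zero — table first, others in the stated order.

table();
translate([974, 0, 0]) ladder();
translate([54, 152, 742]) stool();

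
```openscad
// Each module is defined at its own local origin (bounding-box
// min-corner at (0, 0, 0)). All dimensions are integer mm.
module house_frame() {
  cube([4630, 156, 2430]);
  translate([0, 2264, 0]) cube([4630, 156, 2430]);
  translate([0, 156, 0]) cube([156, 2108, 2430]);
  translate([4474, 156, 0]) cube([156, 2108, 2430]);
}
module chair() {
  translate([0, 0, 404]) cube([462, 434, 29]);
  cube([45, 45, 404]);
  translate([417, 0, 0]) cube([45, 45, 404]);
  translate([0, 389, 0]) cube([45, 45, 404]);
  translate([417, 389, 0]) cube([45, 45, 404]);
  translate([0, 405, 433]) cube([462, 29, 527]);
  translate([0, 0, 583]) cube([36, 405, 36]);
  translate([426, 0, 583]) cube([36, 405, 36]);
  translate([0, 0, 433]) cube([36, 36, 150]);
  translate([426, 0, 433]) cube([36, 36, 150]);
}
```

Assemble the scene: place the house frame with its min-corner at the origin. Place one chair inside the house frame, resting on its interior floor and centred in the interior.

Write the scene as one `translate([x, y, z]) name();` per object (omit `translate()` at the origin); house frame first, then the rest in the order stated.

house_frame();
translate([2084, 993, 0]) chair();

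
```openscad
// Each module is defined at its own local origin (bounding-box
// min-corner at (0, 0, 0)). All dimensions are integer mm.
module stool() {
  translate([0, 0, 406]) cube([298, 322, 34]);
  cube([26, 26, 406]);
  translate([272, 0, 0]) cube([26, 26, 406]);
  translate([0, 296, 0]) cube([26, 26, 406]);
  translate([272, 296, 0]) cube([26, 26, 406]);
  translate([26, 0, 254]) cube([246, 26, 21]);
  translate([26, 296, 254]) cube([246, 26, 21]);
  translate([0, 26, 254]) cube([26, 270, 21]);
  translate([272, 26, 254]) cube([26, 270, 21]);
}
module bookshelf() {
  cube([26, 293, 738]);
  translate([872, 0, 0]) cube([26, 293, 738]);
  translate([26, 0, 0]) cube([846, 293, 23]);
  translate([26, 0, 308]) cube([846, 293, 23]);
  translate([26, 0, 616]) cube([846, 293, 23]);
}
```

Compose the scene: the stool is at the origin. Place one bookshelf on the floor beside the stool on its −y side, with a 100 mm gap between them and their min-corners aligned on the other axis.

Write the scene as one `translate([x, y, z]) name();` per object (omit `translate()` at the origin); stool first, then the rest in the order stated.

stool();
translate([0, -393, 0]) bookshelf();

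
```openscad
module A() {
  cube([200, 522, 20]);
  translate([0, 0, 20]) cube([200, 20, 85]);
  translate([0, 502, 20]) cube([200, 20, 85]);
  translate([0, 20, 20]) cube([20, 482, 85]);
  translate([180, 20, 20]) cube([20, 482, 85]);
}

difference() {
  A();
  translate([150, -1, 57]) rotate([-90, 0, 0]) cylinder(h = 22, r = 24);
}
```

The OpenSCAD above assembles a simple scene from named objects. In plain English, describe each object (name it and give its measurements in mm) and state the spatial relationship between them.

A is an open-topped rectangular box: outside dimensions 200×522×105 mm, with a uniform wall and base thickness of 20 mm. The base is a full 200×522 slab on the floor; four walls sit on top of the base. The front and back walls (the −y and +y sides) span the full width; the two side walls fit between them.

The open box has a circular hole of radius 24 mm through its front wall, centred at (x = 150, z = 57).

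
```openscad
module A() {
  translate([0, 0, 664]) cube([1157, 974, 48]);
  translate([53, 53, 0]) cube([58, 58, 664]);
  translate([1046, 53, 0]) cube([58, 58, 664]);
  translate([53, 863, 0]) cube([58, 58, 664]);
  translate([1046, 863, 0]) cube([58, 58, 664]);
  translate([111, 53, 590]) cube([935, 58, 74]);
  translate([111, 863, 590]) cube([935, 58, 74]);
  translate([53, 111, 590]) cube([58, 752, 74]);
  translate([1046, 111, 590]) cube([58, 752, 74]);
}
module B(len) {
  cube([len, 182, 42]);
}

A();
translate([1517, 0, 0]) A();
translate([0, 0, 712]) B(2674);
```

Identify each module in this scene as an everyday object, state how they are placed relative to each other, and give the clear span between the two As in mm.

Second table starts at x = 1517; first ends at x = 1157; clear span = 1517 − 1157 = 360 mm.

A is a table. B is a beam. A beam spans the tops of two tables. The clear span between the two tables is 360 mm.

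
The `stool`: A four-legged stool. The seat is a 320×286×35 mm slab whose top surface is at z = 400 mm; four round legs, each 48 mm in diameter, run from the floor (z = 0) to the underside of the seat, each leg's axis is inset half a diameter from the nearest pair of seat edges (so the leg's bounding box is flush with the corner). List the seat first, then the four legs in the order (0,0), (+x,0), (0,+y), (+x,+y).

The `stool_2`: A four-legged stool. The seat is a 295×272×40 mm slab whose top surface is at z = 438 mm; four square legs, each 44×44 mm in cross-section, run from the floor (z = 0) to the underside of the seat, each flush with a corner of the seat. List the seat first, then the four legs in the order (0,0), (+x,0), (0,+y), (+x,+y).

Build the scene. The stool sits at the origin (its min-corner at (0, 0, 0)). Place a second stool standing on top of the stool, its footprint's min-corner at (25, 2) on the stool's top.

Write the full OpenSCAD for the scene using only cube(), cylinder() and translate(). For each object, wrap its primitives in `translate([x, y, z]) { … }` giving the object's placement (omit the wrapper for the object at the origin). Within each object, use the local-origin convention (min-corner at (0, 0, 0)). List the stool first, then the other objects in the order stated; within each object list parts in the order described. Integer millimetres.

translate([0, 0, 365]) cube([320, 286, 35]);
translate([24, 24, 0]) cylinder(h = 365, r = 24);
translate([296, 24, 0]) cylinder(h = 365, r = 24);
translate([24, 262, 0]) cylinder(h = 365, r = 24);
translate([296, 262, 0]) cylinder(h = 365, r = 24);
translate([25, 2, 400]) {
  translate([0, 0, 398]) cube([295, 272, 40]);
  cube([44, 44, 398]);
  translate([251, 0, 0]) cube([44, 44, 398]);
  translate([0, 228, 0]) cube([44, 44, 398]);
  translate([251, 228, 0]) cube([44, 44, 398]);
}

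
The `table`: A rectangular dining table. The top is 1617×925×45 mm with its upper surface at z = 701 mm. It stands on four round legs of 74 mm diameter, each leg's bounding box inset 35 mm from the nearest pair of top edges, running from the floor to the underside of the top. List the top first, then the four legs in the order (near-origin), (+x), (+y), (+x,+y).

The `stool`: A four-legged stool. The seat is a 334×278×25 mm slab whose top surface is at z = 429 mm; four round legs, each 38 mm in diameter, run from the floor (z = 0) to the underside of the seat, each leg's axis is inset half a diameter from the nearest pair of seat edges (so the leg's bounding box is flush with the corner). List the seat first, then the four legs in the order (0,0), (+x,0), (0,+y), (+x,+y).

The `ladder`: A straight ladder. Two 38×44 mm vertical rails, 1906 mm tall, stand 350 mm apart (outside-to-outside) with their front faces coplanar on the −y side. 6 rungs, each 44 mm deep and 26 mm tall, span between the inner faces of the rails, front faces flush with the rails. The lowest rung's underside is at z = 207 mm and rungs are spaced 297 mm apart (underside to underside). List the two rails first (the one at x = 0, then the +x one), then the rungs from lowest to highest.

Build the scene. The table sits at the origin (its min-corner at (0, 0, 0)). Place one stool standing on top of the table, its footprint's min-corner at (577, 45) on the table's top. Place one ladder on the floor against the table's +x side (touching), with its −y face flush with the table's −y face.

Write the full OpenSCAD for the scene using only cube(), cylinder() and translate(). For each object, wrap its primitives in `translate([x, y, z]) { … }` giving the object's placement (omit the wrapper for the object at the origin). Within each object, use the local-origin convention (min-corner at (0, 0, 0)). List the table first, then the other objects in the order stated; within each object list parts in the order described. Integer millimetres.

translate([0, 0, 656]) cube([1617, 925, 45]);
translate([72, 72, 0]) cylinder(h = 656, r = 37);
translate([1545, 72, 0]) cylinder(h = 656, r = 37);
translate([72, 853, 0]) cylinder(h = 656, r = 37);
translate([1545, 853, 0]) cylinder(h = 656, r = 37);
translate([577, 45, 701]) {
  translate([0, 0, 404]) cube([334, 278, 25]);
  translate([19, 19, 0]) cylinder(h = 404, r = 19);
  translate([315, 19, 0]) cylinder(h = 404, r = 19);
  translate([19, 259, 0]) cylinder(h = 404, r = 19);
  translate([315, 259, 0]) cylinder(h = 404, r = 19);
}
translate([1617, 0, 0]) {
  cube([38, 44, 1906]);
  translate([312, 0, 0]) cube([38, 44, 1906]);
  translate([38, 0, 207]) cube([274, 44, 26]);
  translate([38, 0, 504]) cube([274, 44, 26]);
  translate([38, 0, 801]) cube([274, 44, 26]);
  translate([38, 0, 1098]) cube([274, 44, 26]);
  translate([38, 0, 1395]) cube([274, 44, 26]);
  translate([38, 0, 1692]) cube([274, 44, 26]);
}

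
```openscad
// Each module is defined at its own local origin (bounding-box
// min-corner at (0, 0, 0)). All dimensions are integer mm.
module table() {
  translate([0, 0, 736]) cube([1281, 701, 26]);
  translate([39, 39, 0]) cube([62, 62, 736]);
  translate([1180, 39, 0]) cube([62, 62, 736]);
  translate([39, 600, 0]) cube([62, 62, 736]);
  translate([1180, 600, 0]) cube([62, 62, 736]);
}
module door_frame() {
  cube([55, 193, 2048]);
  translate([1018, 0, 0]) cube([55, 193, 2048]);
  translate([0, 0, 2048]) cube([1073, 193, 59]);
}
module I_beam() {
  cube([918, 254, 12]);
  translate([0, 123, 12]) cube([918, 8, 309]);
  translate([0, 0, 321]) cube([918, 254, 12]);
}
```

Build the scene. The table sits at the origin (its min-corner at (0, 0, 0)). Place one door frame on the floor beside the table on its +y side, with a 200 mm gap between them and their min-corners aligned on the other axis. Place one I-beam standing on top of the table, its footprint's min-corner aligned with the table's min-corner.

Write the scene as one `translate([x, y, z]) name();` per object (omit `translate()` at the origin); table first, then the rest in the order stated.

table();
translate([0, 901, 0]) door_frame();
translate([0, 0, 762]) I_beam();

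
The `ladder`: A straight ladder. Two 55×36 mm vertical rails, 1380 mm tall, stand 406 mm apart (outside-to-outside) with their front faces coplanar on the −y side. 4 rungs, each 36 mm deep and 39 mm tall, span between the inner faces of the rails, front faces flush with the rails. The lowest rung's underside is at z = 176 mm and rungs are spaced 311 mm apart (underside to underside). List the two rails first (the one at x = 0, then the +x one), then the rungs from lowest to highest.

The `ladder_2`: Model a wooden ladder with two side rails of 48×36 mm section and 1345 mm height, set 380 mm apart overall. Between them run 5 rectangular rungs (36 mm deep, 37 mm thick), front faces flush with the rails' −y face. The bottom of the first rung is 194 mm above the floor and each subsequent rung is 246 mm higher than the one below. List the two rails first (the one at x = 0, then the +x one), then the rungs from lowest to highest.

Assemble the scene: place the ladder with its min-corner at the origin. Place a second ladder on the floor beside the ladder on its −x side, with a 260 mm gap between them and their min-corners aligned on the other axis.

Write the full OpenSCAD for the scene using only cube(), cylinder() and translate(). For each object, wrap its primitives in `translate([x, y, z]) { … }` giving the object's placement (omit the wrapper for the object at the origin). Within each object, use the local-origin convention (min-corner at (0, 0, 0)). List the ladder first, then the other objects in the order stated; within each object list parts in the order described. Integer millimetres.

cube([55, 36, 1380]);
translate([351, 0, 0]) cube([55, 36, 1380]);
translate([55, 0, 176]) cube([296, 36, 39]);
translate([55, 0, 487]) cube([296, 36, 39]);
translate([55, 0, 798]) cube([296, 36, 39]);
translate([55, 0, 1109]) cube([296, 36, 39]);
translate([-640, 0, 0]) {
  cube([48, 36, 1345]);
  translate([332, 0, 0]) cube([48, 36, 1345]);
  translate([48, 0, 194]) cube([284, 36, 37]);
  translate([48, 0, 440]) cube([284, 36, 37]);
  translate([48, 0, 686]) cube([284, 36, 37]);
  translate([48, 0, 932]) cube([284, 36, 37]);
  translate([48, 0, 1178]) cube([284, 36, 37]);
}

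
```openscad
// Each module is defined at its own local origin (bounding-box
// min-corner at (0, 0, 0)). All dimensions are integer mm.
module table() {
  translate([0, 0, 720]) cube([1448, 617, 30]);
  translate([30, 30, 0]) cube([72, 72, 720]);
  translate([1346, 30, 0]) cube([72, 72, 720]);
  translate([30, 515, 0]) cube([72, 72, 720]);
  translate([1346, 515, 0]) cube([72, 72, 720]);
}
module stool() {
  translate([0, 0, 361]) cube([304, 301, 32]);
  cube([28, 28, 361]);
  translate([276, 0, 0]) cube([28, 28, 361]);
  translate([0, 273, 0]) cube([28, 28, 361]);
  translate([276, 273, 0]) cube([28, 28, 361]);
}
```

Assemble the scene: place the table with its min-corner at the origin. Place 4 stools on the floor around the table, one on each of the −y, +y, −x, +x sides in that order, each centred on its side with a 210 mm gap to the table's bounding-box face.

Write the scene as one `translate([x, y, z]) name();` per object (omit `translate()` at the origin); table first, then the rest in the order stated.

table();
translate([572, -511, 0]) stool();
translate([572, 827, 0]) stool();
translate([-514, 158, 0]) stool();
translate([1658, 158, 0]) stool();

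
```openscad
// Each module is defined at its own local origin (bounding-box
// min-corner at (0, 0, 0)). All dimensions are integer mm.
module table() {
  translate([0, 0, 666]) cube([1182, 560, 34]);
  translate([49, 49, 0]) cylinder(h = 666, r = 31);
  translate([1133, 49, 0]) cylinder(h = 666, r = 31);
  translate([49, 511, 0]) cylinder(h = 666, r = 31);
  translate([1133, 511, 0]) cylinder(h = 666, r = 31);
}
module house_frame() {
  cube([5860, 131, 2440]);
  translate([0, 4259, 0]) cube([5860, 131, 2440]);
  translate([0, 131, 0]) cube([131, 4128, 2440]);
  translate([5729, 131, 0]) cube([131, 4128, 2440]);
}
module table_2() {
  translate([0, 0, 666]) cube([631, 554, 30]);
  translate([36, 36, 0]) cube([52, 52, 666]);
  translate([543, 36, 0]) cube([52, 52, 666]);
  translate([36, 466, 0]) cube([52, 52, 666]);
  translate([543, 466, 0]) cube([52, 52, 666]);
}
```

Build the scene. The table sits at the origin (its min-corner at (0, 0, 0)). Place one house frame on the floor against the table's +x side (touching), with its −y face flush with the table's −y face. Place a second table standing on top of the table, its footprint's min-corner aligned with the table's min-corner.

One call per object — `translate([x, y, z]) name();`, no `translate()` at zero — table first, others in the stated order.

table();
translate([1182, 0, 0]) house_frame();
translate([0, 0, 700]) table_2();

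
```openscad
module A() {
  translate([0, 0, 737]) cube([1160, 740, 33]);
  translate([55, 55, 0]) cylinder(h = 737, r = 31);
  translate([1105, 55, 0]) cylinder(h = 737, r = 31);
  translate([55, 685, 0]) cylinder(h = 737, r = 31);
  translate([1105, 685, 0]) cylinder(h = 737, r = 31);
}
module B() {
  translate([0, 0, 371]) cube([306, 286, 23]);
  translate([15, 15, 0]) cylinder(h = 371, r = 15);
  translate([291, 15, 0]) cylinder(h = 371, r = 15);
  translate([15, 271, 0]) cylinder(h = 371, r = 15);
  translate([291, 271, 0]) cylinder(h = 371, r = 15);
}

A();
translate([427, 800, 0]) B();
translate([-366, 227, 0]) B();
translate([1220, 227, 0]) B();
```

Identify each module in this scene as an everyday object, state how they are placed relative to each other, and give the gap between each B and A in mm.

A is a table. B is a stool. Three stools sit around the table at the +y, −x, +x sides. The gap between each stool and the table is 60 mm.

Each stool's nearest face is 60 mm from the table's bounding box.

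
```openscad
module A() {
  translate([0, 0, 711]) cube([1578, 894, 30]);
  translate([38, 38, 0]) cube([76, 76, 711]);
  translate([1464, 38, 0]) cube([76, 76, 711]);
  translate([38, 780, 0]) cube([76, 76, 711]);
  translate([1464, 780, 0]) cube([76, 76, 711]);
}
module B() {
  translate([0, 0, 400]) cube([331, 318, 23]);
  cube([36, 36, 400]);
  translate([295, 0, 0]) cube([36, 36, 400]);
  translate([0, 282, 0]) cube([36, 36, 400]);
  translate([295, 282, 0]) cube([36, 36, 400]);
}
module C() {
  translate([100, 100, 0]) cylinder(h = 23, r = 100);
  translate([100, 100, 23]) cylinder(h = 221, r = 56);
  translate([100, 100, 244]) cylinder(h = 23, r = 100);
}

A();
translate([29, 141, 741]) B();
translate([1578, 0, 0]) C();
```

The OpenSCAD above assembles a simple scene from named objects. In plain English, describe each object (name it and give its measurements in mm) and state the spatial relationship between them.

A is a rectangular dining table. The top is 1578×894×30 mm with its upper surface at z = 741 mm. It stands on four 76×76 mm square legs, each inset 38 mm from the nearest pair of top edges, running from the floor to the underside of the top.

B is a simple wooden stool: a rectangular seat 331 mm (x) by 318 mm (y), 23 mm thick, top face at z = 423 mm, on four square legs, each 36×36 mm in cross-section. The legs rest on z = 0, each flush with a corner of the seat.

C is a spool: two coaxial disc flanges of radius 100 mm and thickness 23 mm, joined by a core cylinder of radius 56 mm and height 221 mm. The lower flange rests on z = 0 and the three cylinders share a vertical axis.

The stool is on top of the table. The spool is against the table's +x side, with their −y faces flush.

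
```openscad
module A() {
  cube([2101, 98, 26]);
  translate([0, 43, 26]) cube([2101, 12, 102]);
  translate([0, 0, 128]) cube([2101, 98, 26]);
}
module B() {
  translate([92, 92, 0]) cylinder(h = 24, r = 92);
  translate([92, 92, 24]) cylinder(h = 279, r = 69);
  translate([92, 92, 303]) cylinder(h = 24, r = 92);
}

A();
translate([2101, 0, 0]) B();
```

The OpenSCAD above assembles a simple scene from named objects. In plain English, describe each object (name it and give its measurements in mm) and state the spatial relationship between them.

A is an I-beam lying along x, 2101 mm long. Overall section height 154 mm. Two flanges 98 mm wide (y) and 26 mm thick, one on the floor and one at the top; a web 12 mm thick runs between them, centred on the flange width.

B is a spool: two coaxial disc flanges of radius 92 mm and thickness 24 mm, joined by a core cylinder of radius 69 mm and height 279 mm. The lower flange rests on z = 0 and the three cylinders share a vertical axis.

The spool is against the I-beam's +x side, with their −y faces flush.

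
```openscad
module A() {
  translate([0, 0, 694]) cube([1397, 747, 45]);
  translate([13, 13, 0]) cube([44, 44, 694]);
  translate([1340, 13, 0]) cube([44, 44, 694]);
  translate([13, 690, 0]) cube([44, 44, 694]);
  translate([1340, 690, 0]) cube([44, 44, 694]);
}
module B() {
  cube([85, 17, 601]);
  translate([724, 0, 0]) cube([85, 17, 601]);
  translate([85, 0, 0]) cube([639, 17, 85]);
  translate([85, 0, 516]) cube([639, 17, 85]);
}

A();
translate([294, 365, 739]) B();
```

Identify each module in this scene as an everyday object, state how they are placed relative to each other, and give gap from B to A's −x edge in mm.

A is a table. B is a picture frame. The picture frame is on top of the table, centred. The gap from the picture frame to the table's −x edge is 294 mm.

The picture frame's min-x is at 294; the table's min-x is 0; gap = 294 mm.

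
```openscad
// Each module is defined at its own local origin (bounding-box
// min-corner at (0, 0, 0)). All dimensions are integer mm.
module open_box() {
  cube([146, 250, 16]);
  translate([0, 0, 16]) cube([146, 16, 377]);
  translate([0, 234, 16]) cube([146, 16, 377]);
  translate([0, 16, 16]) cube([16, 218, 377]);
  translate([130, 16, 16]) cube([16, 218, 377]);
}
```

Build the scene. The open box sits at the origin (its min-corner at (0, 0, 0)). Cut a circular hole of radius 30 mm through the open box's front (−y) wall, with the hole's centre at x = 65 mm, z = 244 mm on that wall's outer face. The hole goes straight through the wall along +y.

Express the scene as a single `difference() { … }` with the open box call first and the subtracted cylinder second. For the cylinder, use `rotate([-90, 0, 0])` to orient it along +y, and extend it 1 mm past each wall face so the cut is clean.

difference() {
  open_box();
  translate([65, -1, 244]) rotate([-90, 0, 0]) cylinder(h = 18, r = 30);
}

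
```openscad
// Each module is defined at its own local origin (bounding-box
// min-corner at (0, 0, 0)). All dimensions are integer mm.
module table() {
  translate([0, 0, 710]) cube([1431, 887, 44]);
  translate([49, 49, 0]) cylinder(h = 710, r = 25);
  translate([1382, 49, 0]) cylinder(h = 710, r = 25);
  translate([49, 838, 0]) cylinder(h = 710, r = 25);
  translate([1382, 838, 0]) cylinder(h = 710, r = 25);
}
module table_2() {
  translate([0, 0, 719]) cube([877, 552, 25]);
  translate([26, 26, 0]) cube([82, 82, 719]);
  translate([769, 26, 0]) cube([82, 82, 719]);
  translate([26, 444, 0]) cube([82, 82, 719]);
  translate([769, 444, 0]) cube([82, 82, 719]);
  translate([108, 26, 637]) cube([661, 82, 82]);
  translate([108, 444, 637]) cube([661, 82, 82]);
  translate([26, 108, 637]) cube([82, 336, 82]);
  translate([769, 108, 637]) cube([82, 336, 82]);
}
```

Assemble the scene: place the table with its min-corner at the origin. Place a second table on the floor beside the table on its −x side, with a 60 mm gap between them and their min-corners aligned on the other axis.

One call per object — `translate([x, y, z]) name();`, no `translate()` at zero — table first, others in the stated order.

table();
translate([-937, 0, 0]) table_2();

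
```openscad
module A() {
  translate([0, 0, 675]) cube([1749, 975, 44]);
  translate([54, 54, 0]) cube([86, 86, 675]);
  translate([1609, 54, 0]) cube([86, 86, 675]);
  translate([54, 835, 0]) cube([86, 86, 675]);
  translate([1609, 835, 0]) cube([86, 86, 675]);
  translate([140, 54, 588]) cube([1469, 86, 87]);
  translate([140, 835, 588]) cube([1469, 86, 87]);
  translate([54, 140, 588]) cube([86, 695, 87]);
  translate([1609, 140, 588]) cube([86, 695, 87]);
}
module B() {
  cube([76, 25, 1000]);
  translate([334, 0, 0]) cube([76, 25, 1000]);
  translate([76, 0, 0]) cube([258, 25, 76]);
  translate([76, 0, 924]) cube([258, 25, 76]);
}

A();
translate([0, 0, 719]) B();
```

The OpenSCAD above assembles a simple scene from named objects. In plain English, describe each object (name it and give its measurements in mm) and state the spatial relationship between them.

A is a table: top 1749 mm (x) × 975 mm (y), 44 mm thick, upper face at z = 719 mm, on four 86×86 mm square legs, each inset 54 mm from the nearest pair of top edges, running from z = 0 to the bottom of the top. Four apron rails, 86 mm thick and 87 mm tall, run between adjacent legs with their top edges flush with the underside of the top and their outer faces flush with the legs' outer faces.

B is a rectangular picture frame lying in the x–z plane (depth along y). The opening is 258 mm wide (x) by 848 mm tall (z), surrounded by a border 76 mm wide on all four sides. The frame is 25 mm deep and is made of two full-height vertical stiles with two horizontal rails fitted between them.

The picture frame is on top of the table.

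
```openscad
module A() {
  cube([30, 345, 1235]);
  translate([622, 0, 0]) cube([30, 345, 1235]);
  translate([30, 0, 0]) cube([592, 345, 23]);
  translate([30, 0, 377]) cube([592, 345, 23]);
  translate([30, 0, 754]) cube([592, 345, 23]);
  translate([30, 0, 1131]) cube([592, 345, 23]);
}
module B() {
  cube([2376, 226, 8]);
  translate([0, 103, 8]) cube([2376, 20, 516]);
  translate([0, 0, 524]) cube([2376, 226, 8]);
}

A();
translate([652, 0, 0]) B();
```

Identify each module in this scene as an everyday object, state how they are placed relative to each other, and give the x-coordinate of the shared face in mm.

The bookshelf's +x face and the I-beam's −x face are both at x = 652 mm.

A is a bookshelf. B is an I-beam. The I-beam is against the bookshelf's +x side, with their −y faces flush. The x-coordinate of the shared face is 652 mm.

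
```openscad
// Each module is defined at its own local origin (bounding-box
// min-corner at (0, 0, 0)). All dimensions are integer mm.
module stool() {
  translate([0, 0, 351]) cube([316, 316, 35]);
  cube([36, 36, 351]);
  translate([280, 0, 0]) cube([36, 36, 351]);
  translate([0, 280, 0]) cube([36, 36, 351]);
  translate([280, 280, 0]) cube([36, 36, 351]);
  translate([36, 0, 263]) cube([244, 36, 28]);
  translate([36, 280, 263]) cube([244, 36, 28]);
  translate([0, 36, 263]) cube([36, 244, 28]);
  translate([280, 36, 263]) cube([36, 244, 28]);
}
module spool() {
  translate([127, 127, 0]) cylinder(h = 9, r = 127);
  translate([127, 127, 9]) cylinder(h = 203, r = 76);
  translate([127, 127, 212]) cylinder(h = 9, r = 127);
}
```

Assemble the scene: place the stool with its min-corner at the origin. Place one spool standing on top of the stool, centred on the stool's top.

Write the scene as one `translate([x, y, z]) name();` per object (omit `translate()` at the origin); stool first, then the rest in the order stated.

stool();
translate([31, 31, 386]) spool();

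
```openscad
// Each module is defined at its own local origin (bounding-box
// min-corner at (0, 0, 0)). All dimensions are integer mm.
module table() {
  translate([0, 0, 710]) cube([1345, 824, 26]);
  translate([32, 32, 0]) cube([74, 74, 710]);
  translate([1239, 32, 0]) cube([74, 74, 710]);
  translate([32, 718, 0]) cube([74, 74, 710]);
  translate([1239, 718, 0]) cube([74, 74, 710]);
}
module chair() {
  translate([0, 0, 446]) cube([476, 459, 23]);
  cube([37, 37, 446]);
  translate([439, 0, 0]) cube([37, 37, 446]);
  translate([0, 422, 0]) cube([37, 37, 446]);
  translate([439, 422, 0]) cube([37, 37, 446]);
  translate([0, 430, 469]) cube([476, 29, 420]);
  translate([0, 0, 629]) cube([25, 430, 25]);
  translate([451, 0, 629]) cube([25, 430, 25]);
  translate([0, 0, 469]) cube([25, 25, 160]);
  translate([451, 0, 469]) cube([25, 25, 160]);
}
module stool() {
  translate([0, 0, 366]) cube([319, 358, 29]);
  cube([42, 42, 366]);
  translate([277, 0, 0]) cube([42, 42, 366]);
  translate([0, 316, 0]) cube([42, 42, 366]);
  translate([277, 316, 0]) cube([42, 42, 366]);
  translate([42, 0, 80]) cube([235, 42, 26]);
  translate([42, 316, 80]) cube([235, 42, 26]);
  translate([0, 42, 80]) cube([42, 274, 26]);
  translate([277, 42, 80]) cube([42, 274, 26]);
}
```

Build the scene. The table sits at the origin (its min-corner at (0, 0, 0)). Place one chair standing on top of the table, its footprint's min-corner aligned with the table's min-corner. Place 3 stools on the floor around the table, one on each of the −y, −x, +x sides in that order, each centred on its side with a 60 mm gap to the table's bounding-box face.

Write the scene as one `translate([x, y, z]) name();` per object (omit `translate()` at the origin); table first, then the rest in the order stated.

table();
translate([0, 0, 736]) chair();
translate([513, -418, 0]) stool();
translate([-379, 233, 0]) stool();
translate([1405, 233, 0]) stool();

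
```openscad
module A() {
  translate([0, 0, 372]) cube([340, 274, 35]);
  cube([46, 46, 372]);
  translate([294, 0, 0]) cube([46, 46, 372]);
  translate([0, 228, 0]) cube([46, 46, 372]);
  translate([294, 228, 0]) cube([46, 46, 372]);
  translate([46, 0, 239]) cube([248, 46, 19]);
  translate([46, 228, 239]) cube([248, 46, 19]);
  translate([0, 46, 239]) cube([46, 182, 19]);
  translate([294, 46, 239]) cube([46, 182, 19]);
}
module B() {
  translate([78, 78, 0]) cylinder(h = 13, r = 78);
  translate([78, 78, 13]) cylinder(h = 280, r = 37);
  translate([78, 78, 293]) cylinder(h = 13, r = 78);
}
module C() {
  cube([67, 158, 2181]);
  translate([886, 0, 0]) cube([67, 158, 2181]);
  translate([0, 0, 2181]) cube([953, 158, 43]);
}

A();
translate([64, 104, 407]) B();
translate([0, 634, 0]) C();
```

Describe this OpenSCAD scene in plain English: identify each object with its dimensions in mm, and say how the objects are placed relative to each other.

A is a four-legged stool. The seat is a 340×274×35 mm slab whose top surface is at z = 407 mm; four square legs, each 46×46 mm in cross-section, run from the floor (z = 0) to the underside of the seat, each flush with a corner of the seat. Four stretchers, 46 mm wide and 19 mm tall, connect adjacent legs with their undersides at z = 239 mm, each running between the inner faces of the legs it joins and aligned with the legs' outer faces on the other axis.

B is a spool: two coaxial disc flanges of radius 78 mm and thickness 13 mm, joined by a core cylinder of radius 37 mm and height 280 mm. The lower flange rests on z = 0 and the three cylinders share a vertical axis.

C is a rectangular door frame: two vertical jambs of 67×158 mm section, 2181 mm tall, with a clear opening 819 mm wide between their inner faces. A header 43 mm tall and 158 mm deep lies on top of the jambs and spans the full outside width.

The spool is on top of the stool. The door frame is on the floor beside the stool on its +y side.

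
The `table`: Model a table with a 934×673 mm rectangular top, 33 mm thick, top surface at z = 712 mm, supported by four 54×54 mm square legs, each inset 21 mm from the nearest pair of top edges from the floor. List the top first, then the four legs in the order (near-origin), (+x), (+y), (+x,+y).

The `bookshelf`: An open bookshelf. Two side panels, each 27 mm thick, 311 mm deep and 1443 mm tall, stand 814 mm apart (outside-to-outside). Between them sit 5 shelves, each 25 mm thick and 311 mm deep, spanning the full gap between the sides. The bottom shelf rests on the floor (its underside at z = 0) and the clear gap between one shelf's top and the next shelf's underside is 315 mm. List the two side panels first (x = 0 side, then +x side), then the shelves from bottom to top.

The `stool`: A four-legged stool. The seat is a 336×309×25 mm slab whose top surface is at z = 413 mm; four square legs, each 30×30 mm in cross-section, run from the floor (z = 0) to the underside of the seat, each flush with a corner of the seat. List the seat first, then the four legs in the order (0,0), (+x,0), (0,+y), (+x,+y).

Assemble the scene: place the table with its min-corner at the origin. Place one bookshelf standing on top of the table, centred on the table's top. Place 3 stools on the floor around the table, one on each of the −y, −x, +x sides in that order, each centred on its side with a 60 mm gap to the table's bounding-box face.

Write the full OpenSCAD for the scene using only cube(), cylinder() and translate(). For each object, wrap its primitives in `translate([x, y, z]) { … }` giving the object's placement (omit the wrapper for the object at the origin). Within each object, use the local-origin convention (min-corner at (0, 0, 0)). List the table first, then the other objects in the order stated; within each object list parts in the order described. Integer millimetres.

translate([0, 0, 679]) cube([934, 673, 33]);
translate([21, 21, 0]) cube([54, 54, 679]);
translate([859, 21, 0]) cube([54, 54, 679]);
translate([21, 598, 0]) cube([54, 54, 679]);
translate([859, 598, 0]) cube([54, 54, 679]);
translate([60, 181, 712]) {
  cube([27, 311, 1443]);
  translate([787, 0, 0]) cube([27, 311, 1443]);
  translate([27, 0, 0]) cube([760, 311, 25]);
  translate([27, 0, 340]) cube([760, 311, 25]);
  translate([27, 0, 680]) cube([760, 311, 25]);
  translate([27, 0, 1020]) cube([760, 311, 25]);
  translate([27, 0, 1360]) cube([760, 311, 25]);
}
translate([299, -369, 0]) {
  translate([0, 0, 388]) cube([336, 309, 25]);
  cube([30, 30, 388]);
  translate([306, 0, 0]) cube([30, 30, 388]);
  translate([0, 279, 0]) cube([30, 30, 388]);
  translate([306, 279, 0]) cube([30, 30, 388]);
}
translate([-396, 182, 0]) {
  translate([0, 0, 388]) cube([336, 309, 25]);
  cube([30, 30, 388]);
  translate([306, 0, 0]) cube([30, 30, 388]);
  translate([0, 279, 0]) cube([30, 30, 388]);
  translate([306, 279, 0]) cube([30, 30, 388]);
}
translate([994, 182, 0]) {
  translate([0, 0, 388]) cube([336, 309, 25]);
  cube([30, 30, 388]);
  translate([306, 0, 0]) cube([30, 30, 388]);
  translate([0, 279, 0]) cube([30, 30, 388]);
  translate([306, 279, 0]) cube([30, 30, 388]);
}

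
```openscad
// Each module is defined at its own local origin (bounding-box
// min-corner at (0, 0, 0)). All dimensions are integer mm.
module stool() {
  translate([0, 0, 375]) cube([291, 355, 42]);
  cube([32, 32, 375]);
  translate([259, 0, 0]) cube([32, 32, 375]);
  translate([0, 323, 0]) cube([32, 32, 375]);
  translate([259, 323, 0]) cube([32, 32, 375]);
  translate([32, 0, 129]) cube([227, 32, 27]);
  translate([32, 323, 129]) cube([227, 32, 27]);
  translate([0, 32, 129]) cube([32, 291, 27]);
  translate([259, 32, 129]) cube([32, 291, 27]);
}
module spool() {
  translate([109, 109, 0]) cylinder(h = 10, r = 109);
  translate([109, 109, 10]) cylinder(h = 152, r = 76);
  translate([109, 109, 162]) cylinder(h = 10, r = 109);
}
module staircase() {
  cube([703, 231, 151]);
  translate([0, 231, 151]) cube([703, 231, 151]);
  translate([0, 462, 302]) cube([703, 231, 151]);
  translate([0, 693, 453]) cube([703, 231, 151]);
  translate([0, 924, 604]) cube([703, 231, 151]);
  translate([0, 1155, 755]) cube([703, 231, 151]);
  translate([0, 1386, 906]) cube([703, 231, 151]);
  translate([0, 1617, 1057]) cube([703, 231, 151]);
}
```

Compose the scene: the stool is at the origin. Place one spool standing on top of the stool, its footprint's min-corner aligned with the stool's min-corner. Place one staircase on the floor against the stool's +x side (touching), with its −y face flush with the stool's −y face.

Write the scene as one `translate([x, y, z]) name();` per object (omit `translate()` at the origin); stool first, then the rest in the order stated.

stool();
translate([0, 0, 417]) spool();
translate([291, 0, 0]) staircase();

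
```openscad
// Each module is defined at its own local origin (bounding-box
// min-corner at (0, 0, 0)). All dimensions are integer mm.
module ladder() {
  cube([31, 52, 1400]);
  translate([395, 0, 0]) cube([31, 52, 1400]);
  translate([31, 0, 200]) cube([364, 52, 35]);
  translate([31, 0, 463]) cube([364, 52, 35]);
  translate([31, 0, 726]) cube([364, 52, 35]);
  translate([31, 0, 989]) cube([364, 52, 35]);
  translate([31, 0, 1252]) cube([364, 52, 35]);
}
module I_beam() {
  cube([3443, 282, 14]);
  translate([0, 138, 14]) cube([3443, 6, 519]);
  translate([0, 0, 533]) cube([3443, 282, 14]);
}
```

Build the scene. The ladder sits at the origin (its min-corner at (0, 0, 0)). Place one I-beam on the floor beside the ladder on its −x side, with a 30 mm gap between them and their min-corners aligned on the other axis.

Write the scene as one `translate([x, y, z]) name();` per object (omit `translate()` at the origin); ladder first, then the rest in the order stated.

ladder();
translate([-3473, 0, 0]) I_beam();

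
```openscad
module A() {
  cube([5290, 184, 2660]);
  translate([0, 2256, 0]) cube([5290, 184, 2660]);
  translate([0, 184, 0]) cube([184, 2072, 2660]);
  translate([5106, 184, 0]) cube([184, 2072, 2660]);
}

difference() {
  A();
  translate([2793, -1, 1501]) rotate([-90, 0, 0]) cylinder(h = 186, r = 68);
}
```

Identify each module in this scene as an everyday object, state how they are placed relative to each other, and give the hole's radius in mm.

A is a house frame. The house frame has a circular hole through its front wall. The hole's radius is 68 mm.

The subtracted cylinder has r = 68 mm.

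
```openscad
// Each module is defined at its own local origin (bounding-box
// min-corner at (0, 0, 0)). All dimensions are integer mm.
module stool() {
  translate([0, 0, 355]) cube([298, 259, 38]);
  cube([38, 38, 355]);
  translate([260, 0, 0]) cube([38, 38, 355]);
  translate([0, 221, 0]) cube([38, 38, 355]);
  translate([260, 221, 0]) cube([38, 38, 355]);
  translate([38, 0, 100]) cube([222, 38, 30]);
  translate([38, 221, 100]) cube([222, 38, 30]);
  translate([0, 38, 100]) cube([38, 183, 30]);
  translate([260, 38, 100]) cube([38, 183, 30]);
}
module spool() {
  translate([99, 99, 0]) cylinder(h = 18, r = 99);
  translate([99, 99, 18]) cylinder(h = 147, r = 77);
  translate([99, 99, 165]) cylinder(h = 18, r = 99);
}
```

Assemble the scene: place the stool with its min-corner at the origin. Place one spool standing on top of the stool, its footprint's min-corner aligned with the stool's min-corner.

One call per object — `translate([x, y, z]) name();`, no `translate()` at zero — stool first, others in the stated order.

stool();
translate([0, 0, 393]) spool();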